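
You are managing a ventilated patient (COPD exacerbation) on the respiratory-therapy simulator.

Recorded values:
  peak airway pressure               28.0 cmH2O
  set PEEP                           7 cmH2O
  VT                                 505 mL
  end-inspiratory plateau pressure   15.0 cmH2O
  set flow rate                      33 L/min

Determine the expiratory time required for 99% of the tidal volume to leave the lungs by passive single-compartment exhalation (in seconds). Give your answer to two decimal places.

6.87

Flow: 33 L/min ÷ 60 = 0.55 L/s.
R = (PIP − Pplat)/V̇ = (28.0 − 15.0) / 0.55 = 13.0/0.55 = 23.636 cmH2O·s/L.
C = Vt/(Pplat − PEEP) = 505.0 / (15.0 − 7) = 505.0/8.0 = 63.125 mL/cmH2O.
τ = R × C = 23.636 × 0.06313 L/cmH2O = 1.492 s.
t = −τ·ln(1 − 0.99) = −1.492·ln(0.01) = 6.871 s.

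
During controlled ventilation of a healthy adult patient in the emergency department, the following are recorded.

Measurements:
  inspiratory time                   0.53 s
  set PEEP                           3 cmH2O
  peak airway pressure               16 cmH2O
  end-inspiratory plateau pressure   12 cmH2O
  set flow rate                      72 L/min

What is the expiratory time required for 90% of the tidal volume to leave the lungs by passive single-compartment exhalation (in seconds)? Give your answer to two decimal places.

Flow: 72 L/min ÷ 60 = 1.2 L/s.
Vt = flow × Ti = 1.2 L/s × 0.53 s × 1000 mL/L = 636.0 mL.
R = (PIP − Pplat)/V̇ = (16 − 12) / 1.2 = 4.0/1.2 = 3.333 cmH2O·s/L.
C = Vt/(Pplat − PEEP) = 636.0 / (12 − 3) = 636.0/9.0 = 70.667 mL/cmH2O.
τ = R × C = 3.333 × 0.07067 L/cmH2O = 0.2355 s.
t = −τ·ln(1 − 0.90) = −0.2355·ln(0.1) = 0.5423 s.

0.54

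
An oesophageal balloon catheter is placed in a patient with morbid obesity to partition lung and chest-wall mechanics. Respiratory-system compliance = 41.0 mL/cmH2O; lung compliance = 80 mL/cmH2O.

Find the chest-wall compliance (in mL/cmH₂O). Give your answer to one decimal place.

1/Ccw = 1/Crs − 1/CL.
1/Ccw = 1/41.0 − 1/80 = 0.01189.
Ccw = 84.104 mL/cmH2O.

84.1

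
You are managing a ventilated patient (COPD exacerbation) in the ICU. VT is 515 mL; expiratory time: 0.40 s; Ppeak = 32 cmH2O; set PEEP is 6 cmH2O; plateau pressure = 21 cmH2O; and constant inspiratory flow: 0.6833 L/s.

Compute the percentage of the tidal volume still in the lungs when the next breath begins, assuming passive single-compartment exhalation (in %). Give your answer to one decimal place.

48.5

R = (PIP − Pplat)/V̇ = (32 − 21) / 0.6833 = 11.0/0.6833 = 16.098 cmH2O·s/L.
C = Vt/(Pplat − PEEP) = 515.0 / (21 − 6) = 515.0/15.0 = 34.333 mL/cmH2O.
τ = R × C = 16.098 × 0.03433 L/cmH2O = 0.5526 s.
Fraction remaining at end-expiration = e^(−Te/τ) = e^(−0.40/0.5526) = 0.4849 → 48.49%.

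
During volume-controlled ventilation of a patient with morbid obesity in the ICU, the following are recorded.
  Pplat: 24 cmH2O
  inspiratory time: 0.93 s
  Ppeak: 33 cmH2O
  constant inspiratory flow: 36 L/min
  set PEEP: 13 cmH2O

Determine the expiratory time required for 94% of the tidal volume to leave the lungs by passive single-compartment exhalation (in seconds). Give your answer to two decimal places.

Flow: 36 L/min ÷ 60 = 0.6 L/s.
Vt = flow × Ti = 0.6 L/s × 0.93 s × 1000 mL/L = 558.0 mL.
R = (PIP − Pplat)/V̇ = (33 − 24) / 0.6 = 9.0/0.6 = 15.0 cmH2O·s/L.
C = Vt/(Pplat − PEEP) = 558.0 / (24 − 13) = 558.0/11.0 = 50.727 mL/cmH2O.
τ = R × C = 15.0 × 0.05073 L/cmH2O = 0.761 s.
t = −τ·ln(1 − 0.94) = −0.761·ln(0.06) = 2.141 s.

2.14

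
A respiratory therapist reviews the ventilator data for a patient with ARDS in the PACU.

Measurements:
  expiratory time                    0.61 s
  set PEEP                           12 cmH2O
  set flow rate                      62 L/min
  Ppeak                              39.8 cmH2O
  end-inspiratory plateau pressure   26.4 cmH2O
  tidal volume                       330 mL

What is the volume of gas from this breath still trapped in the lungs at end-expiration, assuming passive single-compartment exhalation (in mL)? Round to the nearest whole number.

42

Flow: 62 L/min ÷ 60 = 1.0333 L/s.
R = (PIP − Pplat)/V̇ = (39.8 − 26.4) / 1.0333 = 13.4/1.0333 = 12.968 cmH2O·s/L.
C = Vt/(Pplat − PEEP) = 330.0 / (26.4 − 12) = 330.0/14.4 = 22.917 mL/cmH2O.
τ = R × C = 12.968 × 0.02292 L/cmH2O = 0.2972 s.
Fraction remaining = e^(−Te/τ) = e^(−0.61/0.2972) = 0.1284.
Trapped volume = 330.0 × 0.1284 = 42.372 mL.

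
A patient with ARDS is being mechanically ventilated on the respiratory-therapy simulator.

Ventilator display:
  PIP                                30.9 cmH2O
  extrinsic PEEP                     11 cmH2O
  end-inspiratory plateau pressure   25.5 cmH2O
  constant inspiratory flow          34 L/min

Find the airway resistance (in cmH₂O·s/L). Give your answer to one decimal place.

Flow: 34 L/min ÷ 60 = 0.5667 L/s.
Raw = (PIP − Pplat) / flow = (30.9 − 25.5) / 0.5667 = 5.4 / 0.5667 = 9.529 cmH2O·s/L.

9.5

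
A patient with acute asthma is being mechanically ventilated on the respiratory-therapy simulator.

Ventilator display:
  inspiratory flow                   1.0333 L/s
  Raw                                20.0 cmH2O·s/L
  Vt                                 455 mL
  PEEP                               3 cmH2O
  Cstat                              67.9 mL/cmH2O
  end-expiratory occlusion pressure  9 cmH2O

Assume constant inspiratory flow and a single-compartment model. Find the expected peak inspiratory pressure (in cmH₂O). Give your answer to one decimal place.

Total PEEP = 9 cmH2O (set 3 + intrinsic 6); this is the baseline alveolar pressure.
Equation of motion (constant flow): PIP = Vt/C + R·V̇ + PEEP.
PIP = 455/67.9 + 20.0×1.0333 + 9 = 6.701 + 20.666 + 9 = 36.367 cmH2O.

36.4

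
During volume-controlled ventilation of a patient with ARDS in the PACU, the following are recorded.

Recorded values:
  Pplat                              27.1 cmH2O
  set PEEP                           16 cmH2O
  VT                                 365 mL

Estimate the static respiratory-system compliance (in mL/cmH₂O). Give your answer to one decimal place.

Cstat = Vt / (Pplat − PEEP) = 365 / (27.1 − 16) = 365 / 11.1 = 32.883 mL/cmH2O.

32.9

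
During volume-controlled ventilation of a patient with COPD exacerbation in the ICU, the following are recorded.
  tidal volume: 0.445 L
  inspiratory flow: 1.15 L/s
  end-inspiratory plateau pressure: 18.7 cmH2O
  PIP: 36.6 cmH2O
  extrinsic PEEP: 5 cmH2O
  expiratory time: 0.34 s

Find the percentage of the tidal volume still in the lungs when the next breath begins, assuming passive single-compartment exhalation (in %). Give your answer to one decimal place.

R = (PIP − Pplat)/V̇ = (36.6 − 18.7) / 1.15 = 17.9/1.15 = 15.565 cmH2O·s/L.
C = Vt/(Pplat − PEEP) = 445.0 / (18.7 − 5) = 445.0/13.7 = 32.482 mL/cmH2O.
τ = R × C = 15.565 × 0.03248 L/cmH2O = 0.5056 s.
Fraction remaining at end-expiration = e^(−Te/τ) = e^(−0.34/0.5056) = 0.5104 → 51.04%.

51.0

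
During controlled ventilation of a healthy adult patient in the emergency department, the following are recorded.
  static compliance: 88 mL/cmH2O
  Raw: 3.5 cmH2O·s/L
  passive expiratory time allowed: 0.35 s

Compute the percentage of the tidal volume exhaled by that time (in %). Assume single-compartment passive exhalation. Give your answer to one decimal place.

67.9

τ = R × C = 3.5 × 88 mL/cmH2O = 3.5 × 0.088 L/cmH2O = 0.308 s.
Passive exhalation: V(t)/V₀ = e^(−t/τ) = e^(−0.35/0.308) = 0.321.
Fraction exhaled = 1 − 0.321 = 0.679 → 67.9%.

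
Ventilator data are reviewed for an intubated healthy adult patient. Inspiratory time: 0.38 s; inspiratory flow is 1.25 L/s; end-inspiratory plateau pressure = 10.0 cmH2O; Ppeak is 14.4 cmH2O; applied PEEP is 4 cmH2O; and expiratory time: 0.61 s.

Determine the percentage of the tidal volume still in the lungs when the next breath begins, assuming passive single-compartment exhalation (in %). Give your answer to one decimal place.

Vt = flow × Ti = 1.25 L/s × 0.38 s × 1000 mL/L = 475.0 mL.
R = (PIP − Pplat)/V̇ = (14.4 − 10.0) / 1.25 = 4.4/1.25 = 3.52 cmH2O·s/L.
C = Vt/(Pplat − PEEP) = 475.0 / (10.0 − 4) = 475.0/6.0 = 79.167 mL/cmH2O.
τ = R × C = 3.52 × 0.07917 L/cmH2O = 0.2787 s.
Fraction remaining at end-expiration = e^(−Te/τ) = e^(−0.61/0.2787) = 0.1121 → 11.21%.

11.2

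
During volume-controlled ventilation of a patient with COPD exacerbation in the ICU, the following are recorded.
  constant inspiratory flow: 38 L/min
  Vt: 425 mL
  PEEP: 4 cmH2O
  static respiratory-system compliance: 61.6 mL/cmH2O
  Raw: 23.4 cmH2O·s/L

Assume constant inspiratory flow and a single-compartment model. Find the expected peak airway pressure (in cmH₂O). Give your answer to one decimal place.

Flow: 38 L/min ÷ 60 = 0.6333 L/s.
Equation of motion (constant flow): PIP = Vt/C + R·V̇ + PEEP.
PIP = 425/61.6 + 23.4×0.6333 + 4 = 6.899 + 14.819 + 4 = 25.718 cmH2O.

25.7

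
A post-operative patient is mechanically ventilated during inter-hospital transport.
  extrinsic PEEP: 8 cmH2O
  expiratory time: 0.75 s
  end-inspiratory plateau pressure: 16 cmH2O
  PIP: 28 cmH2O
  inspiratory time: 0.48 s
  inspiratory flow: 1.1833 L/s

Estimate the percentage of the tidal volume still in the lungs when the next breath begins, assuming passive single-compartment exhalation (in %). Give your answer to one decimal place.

Vt = flow × Ti = 1.1833 L/s × 0.48 s × 1000 mL/L = 567.98 mL.
R = (PIP − Pplat)/V̇ = (28 − 16) / 1.1833 = 12.0/1.1833 = 10.141 cmH2O·s/L.
C = Vt/(Pplat − PEEP) = 567.98 / (16 − 8) = 567.98/8.0 = 70.998 mL/cmH2O.
τ = R × C = 10.141 × 0.071 L/cmH2O = 0.72 s.
Fraction remaining at end-expiration = e^(−Te/τ) = e^(−0.75/0.72) = 0.3529 → 35.29%.

35.3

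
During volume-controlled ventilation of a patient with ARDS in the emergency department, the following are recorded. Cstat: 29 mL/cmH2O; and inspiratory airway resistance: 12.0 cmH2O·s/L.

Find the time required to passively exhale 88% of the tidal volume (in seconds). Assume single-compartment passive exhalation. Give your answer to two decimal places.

τ = R × C = 12.0 × 29 mL/cmH2O = 12.0 × 0.029 L/cmH2O = 0.348 s.
Exhaled fraction f = 1 − e^(−t/τ) → t = −τ·ln(1 − f) = −0.348·ln(0.12) = 0.7379 s.

0.74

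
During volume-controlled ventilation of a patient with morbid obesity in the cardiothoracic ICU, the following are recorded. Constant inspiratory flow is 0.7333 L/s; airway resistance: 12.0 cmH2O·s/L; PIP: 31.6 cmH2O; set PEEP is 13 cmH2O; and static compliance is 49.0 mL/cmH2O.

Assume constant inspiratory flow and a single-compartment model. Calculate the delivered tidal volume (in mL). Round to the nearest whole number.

480

Equation of motion (constant flow): PIP = Vt/C + R·V̇ + PEEP.
Vt/C = PIP − R·V̇ − PEEP = 31.6 − 8.8 − 13 = 9.8 cmH2O.
Vt = C × 9.8 = 49.0 × 9.8 = 480.2 mL.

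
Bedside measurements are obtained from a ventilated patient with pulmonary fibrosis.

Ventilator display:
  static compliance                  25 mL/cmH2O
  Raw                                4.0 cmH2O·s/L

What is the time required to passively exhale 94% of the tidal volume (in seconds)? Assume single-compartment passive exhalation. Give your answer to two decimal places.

τ = R × C = 4.0 × 25 mL/cmH2O = 4.0 × 0.025 L/cmH2O = 0.1 s.
Exhaled fraction f = 1 − e^(−t/τ) → t = −τ·ln(1 − f) = −0.1·ln(0.06) = 0.2813 s.

0.28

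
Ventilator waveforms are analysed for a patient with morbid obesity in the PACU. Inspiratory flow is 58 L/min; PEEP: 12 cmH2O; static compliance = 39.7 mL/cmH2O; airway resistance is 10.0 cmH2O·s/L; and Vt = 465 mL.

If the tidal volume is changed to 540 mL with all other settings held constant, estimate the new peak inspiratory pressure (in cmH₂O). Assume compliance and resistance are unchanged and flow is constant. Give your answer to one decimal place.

Flow: 58 L/min ÷ 60 = 0.9667 L/s.
PIP = Vt/C + R·V̇ + PEEP (constant-flow equation of motion).
Only the elastic term changes: ΔPIP = ΔVt / C = (540 − 465) / 39.7 = 1.889 cmH2O.
Original PIP = 465/39.7 + 10.0×0.9667 + 12 = 33.38 cmH2O; new PIP = 33.38 + (1.889) = 35.269 cmH2O.

35.3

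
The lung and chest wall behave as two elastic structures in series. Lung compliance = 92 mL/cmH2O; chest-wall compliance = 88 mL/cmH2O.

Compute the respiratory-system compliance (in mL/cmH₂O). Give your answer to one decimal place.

Lung and chest wall are elastances in series: 1/Crs = 1/CL + 1/Ccw.
1/Crs = 1/92 + 1/88 = 0.02223.
Crs = 44.984 mL/cmH2O.

45.0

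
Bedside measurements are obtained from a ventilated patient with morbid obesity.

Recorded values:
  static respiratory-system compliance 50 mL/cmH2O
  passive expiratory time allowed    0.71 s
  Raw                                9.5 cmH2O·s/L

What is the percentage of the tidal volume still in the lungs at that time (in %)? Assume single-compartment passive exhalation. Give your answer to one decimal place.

22.4

τ = R × C = 9.5 × 50 mL/cmH2O = 9.5 × 0.050 L/cmH2O = 0.475 s.
Passive exhalation: V(t)/V₀ = e^(−t/τ) = e^(−0.71/0.475) = 0.2243.
Fraction remaining = 0.2243 → 22.43%.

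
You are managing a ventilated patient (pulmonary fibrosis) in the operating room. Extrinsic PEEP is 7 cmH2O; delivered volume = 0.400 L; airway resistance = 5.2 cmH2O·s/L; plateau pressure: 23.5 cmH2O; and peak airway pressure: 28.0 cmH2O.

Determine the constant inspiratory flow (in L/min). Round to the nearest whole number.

flow = (PIP − Pplat) / Raw = (28.0 − 23.5) / 5.2 = 0.8654 L/s × 60 = 51.924 L/min.

52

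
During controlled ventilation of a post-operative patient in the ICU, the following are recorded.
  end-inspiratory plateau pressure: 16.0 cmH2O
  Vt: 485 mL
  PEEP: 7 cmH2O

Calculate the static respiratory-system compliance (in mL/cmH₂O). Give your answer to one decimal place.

Cstat = Vt / (Pplat − PEEP) = 485 / (16.0 − 7) = 485 / 9.0 = 53.889 mL/cmH2O.

53.9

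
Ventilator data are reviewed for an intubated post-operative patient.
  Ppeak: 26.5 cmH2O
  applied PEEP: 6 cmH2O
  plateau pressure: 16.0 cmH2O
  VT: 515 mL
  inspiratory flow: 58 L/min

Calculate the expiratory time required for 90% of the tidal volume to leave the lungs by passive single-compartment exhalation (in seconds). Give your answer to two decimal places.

1.29

Flow: 58 L/min ÷ 60 = 0.9667 L/s.
R = (PIP − Pplat)/V̇ = (26.5 − 16.0) / 0.9667 = 10.5/0.9667 = 10.862 cmH2O·s/L.
C = Vt/(Pplat − PEEP) = 515.0 / (16.0 − 6) = 515.0/10.0 = 51.5 mL/cmH2O.
τ = R × C = 10.862 × 0.0515 L/cmH2O = 0.5594 s.
t = −τ·ln(1 − 0.90) = −0.5594·ln(0.1) = 1.288 s.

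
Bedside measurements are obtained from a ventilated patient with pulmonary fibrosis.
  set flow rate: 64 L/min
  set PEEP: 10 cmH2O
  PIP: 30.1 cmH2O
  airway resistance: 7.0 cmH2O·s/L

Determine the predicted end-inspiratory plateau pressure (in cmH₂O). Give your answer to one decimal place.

Flow: 64 L/min ÷ 60 = 1.0667 L/s.
Pplat = PIP − Raw × flow = 30.1 − 7.0 × 1.0667 = 30.1 − 7.467 = 22.633 cmH2O.

22.6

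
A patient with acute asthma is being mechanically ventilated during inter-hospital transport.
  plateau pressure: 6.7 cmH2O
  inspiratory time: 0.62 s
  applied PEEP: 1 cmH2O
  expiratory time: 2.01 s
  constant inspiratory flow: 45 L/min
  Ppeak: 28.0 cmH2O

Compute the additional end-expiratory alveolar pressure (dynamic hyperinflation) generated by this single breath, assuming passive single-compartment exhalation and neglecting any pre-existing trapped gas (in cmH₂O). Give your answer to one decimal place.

Flow: 45 L/min ÷ 60 = 0.75 L/s.
Vt = flow × Ti = 0.75 L/s × 0.62 s × 1000 mL/L = 465.0 mL.
R = (PIP − Pplat)/V̇ = (28.0 − 6.7) / 0.75 = 21.3/0.75 = 28.4 cmH2O·s/L.
C = Vt/(Pplat − PEEP) = 465.0 / (6.7 − 1) = 465.0/5.7 = 81.579 mL/cmH2O.
τ = R × C = 28.4 × 0.08158 L/cmH2O = 2.317 s.
Fraction remaining = e^(−Te/τ) = e^(−2.01/2.317) = 0.42; trapped volume = 465.0 × 0.42 = 195.3 mL.
Additional alveolar pressure from trapping ≈ V_trapped / C = 195.3 / 81.579 = 2.394 cmH2O.

2.4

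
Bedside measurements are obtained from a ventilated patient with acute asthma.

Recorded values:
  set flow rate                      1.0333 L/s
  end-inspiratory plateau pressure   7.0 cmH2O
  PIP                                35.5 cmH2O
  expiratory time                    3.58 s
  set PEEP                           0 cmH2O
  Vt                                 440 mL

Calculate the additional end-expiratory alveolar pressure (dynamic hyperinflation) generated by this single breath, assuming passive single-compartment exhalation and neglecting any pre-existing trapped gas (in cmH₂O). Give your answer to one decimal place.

0.9

R = (PIP − Pplat)/V̇ = (35.5 − 7.0) / 1.0333 = 28.5/1.0333 = 27.582 cmH2O·s/L.
C = Vt/(Pplat − PEEP) = 440.0 / (7.0 − 0) = 440.0/7.0 = 62.857 mL/cmH2O.
τ = R × C = 27.582 × 0.06286 L/cmH2O = 1.734 s.
Fraction remaining = e^(−Te/τ) = e^(−3.58/1.734) = 0.1269; trapped volume = 440.0 × 0.1269 = 55.836 mL.
Additional alveolar pressure from trapping ≈ V_trapped / C = 55.836 / 62.857 = 0.8883 cmH2O.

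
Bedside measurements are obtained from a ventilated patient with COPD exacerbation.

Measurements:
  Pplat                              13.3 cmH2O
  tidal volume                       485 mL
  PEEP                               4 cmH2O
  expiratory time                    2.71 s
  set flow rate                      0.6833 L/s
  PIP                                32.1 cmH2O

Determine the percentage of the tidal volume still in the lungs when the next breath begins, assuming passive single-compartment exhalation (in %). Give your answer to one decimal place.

15.1

R = (PIP − Pplat)/V̇ = (32.1 − 13.3) / 0.6833 = 18.8/0.6833 = 27.514 cmH2O·s/L.
C = Vt/(Pplat − PEEP) = 485.0 / (13.3 − 4) = 485.0/9.3 = 52.151 mL/cmH2O.
τ = R × C = 27.514 × 0.05215 L/cmH2O = 1.435 s.
Fraction remaining at end-expiration = e^(−Te/τ) = e^(−2.71/1.435) = 0.1513 → 15.13%.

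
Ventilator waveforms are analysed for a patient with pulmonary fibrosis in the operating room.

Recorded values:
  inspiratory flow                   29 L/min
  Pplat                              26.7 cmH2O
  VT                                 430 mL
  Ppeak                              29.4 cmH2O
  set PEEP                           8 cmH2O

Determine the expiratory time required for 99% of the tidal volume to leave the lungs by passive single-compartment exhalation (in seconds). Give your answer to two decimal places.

Flow: 29 L/min ÷ 60 = 0.4833 L/s.
R = (PIP − Pplat)/V̇ = (29.4 − 26.7) / 0.4833 = 2.7/0.4833 = 5.587 cmH2O·s/L.
C = Vt/(Pplat − PEEP) = 430.0 / (26.7 − 8) = 430.0/18.7 = 22.995 mL/cmH2O.
τ = R × C = 5.587 × 0.023 L/cmH2O = 0.1285 s.
t = −τ·ln(1 − 0.99) = −0.1285·ln(0.01) = 0.5918 s.

0.59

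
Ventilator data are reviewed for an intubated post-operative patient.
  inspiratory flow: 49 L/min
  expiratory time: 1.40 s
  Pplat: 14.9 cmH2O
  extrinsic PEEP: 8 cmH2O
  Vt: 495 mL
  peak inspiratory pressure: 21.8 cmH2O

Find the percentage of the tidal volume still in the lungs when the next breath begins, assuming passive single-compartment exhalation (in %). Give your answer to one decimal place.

Flow: 49 L/min ÷ 60 = 0.8167 L/s.
R = (PIP − Pplat)/V̇ = (21.8 − 14.9) / 0.8167 = 6.9/0.8167 = 8.449 cmH2O·s/L.
C = Vt/(Pplat − PEEP) = 495.0 / (14.9 − 8) = 495.0/6.9 = 71.739 mL/cmH2O.
τ = R × C = 8.449 × 0.07174 L/cmH2O = 0.6061 s.
Fraction remaining at end-expiration = e^(−Te/τ) = e^(−1.40/0.6061) = 0.09928 → 9.928%.

9.9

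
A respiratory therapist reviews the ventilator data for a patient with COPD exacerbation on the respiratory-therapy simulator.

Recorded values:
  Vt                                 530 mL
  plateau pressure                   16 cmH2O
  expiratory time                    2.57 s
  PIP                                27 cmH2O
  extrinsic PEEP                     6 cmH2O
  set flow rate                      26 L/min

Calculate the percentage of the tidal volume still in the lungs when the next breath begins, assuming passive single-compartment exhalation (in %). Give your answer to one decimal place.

14.8

Flow: 26 L/min ÷ 60 = 0.4333 L/s.
R = (PIP − Pplat)/V̇ = (27 − 16) / 0.4333 = 11.0/0.4333 = 25.387 cmH2O·s/L.
C = Vt/(Pplat − PEEP) = 530.0 / (16 − 6) = 530.0/10.0 = 53.0 mL/cmH2O.
τ = R × C = 25.387 × 0.053 L/cmH2O = 1.346 s.
Fraction remaining at end-expiration = e^(−Te/τ) = e^(−2.57/1.346) = 0.1482 → 14.82%.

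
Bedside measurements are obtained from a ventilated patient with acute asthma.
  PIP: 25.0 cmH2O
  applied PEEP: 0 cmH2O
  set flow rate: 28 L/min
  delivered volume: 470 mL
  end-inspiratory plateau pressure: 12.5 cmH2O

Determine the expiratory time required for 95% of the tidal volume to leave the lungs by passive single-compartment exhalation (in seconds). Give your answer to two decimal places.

3.02

Flow: 28 L/min ÷ 60 = 0.4667 L/s.
R = (PIP − Pplat)/V̇ = (25.0 − 12.5) / 0.4667 = 12.5/0.4667 = 26.784 cmH2O·s/L.
C = Vt/(Pplat − PEEP) = 470.0 / (12.5 − 0) = 470.0/12.5 = 37.6 mL/cmH2O.
τ = R × C = 26.784 × 0.0376 L/cmH2O = 1.007 s.
t = −τ·ln(1 − 0.95) = −1.007·ln(0.05) = 3.017 s.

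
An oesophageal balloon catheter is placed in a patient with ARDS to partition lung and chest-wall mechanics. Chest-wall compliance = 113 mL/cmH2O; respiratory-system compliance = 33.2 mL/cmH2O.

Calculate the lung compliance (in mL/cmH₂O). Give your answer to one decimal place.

1/CL = 1/Crs − 1/Ccw.
1/CL = 1/33.2 − 1/113 = 0.02127.
CL = 47.015 mL/cmH2O.

47.0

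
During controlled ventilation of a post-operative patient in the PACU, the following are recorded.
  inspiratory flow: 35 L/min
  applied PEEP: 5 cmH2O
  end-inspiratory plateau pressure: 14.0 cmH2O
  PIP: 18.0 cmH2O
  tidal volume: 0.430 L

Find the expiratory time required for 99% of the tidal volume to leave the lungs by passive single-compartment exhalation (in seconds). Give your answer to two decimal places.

Flow: 35 L/min ÷ 60 = 0.5833 L/s.
R = (PIP − Pplat)/V̇ = (18.0 − 14.0) / 0.5833 = 4.0/0.5833 = 6.858 cmH2O·s/L.
C = Vt/(Pplat − PEEP) = 430.0 / (14.0 − 5) = 430.0/9.0 = 47.778 mL/cmH2O.
τ = R × C = 6.858 × 0.04778 L/cmH2O = 0.3277 s.
t = −τ·ln(1 − 0.99) = −0.3277·ln(0.01) = 1.509 s.

1.51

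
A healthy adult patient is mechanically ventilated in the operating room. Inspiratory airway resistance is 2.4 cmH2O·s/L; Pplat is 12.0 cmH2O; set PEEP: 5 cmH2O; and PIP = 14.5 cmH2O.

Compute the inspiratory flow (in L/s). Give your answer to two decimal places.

1.04

flow = (PIP − Pplat) / Raw = 2.5 / 2.4 = 1.042 L/s.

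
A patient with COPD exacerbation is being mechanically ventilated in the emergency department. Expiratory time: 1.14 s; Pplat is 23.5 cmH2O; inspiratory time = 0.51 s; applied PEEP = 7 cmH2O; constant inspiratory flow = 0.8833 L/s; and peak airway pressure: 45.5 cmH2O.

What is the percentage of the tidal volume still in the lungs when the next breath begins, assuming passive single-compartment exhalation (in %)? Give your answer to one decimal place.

Vt = flow × Ti = 0.8833 L/s × 0.51 s × 1000 mL/L = 450.48 mL.
R = (PIP − Pplat)/V̇ = (45.5 − 23.5) / 0.8833 = 22.0/0.8833 = 24.907 cmH2O·s/L.
C = Vt/(Pplat − PEEP) = 450.48 / (23.5 − 7) = 450.48/16.5 = 27.302 mL/cmH2O.
τ = R × C = 24.907 × 0.0273 L/cmH2O = 0.68 s.
Fraction remaining at end-expiration = e^(−Te/τ) = e^(−1.14/0.68) = 0.187 → 18.7%.

18.7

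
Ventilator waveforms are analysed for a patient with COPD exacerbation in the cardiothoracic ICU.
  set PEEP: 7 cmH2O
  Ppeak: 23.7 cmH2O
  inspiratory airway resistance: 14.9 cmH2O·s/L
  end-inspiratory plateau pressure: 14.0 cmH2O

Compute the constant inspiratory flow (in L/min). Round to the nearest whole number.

flow = (PIP − Pplat) / Raw = (23.7 − 14.0) / 14.9 = 0.651 L/s × 60 = 39.06 L/min.

39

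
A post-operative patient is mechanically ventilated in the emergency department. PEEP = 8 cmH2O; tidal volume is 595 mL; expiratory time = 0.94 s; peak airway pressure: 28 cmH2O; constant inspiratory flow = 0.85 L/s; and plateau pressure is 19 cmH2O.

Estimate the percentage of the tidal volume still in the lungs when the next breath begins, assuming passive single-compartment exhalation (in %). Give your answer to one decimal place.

R = (PIP − Pplat)/V̇ = (28 − 19) / 0.85 = 9.0/0.85 = 10.588 cmH2O·s/L.
C = Vt/(Pplat − PEEP) = 595.0 / (19 − 8) = 595.0/11.0 = 54.091 mL/cmH2O.
τ = R × C = 10.588 × 0.05409 L/cmH2O = 0.5727 s.
Fraction remaining at end-expiration = e^(−Te/τ) = e^(−0.94/0.5727) = 0.1937 → 19.37%.

19.4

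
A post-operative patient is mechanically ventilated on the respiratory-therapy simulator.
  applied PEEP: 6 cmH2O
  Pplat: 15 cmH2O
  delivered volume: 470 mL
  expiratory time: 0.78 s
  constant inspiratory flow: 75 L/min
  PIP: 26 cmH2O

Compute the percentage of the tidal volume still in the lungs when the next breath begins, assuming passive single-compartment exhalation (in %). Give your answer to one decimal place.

18.3

Flow: 75 L/min ÷ 60 = 1.25 L/s.
R = (PIP − Pplat)/V̇ = (26 − 15) / 1.25 = 11.0/1.25 = 8.8 cmH2O·s/L.
C = Vt/(Pplat − PEEP) = 470.0 / (15 − 6) = 470.0/9.0 = 52.222 mL/cmH2O.
τ = R × C = 8.8 × 0.05222 L/cmH2O = 0.4595 s.
Fraction remaining at end-expiration = e^(−Te/τ) = e^(−0.78/0.4595) = 0.1831 → 18.31%.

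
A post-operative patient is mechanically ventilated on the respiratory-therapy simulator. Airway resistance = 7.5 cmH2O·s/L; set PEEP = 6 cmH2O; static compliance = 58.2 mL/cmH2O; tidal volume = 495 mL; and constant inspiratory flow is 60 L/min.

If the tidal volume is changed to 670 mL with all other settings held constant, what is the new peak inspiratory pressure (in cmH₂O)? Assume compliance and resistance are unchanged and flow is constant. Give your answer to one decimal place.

25.0

Flow: 60 L/min ÷ 60 = 1 L/s.
PIP = Vt/C + R·V̇ + PEEP (constant-flow equation of motion).
Only the elastic term changes: ΔPIP = ΔVt / C = (670 − 495) / 58.2 = 3.007 cmH2O.
Original PIP = 495/58.2 + 7.5×1 + 6 = 22.005 cmH2O; new PIP = 22.005 + (3.007) = 25.012 cmH2O.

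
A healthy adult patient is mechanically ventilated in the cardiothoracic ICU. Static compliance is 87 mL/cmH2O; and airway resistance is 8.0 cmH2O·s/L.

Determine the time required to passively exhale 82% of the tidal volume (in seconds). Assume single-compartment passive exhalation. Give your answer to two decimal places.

τ = R × C = 8.0 × 87 mL/cmH2O = 8.0 × 0.087 L/cmH2O = 0.696 s.
Exhaled fraction f = 1 − e^(−t/τ) → t = −τ·ln(1 − f) = −0.696·ln(0.18) = 1.193 s.

1.19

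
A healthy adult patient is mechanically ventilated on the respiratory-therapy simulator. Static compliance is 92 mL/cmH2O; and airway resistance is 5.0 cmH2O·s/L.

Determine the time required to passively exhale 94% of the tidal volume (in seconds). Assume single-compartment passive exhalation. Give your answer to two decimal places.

τ = R × C = 5.0 × 92 mL/cmH2O = 5.0 × 0.092 L/cmH2O = 0.46 s.
Exhaled fraction f = 1 − e^(−t/τ) → t = −τ·ln(1 − f) = −0.46·ln(0.06) = 1.294 s.

1.29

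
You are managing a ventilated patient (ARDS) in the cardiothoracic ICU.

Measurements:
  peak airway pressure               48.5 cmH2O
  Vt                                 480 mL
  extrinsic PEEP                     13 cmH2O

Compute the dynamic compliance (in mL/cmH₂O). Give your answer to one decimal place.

Dynamic compliance = Vt / (PIP − PEEP) = 480 / (48.5 − 13) = 480 / 35.5 = 13.521 mL/cmH2O.

13.5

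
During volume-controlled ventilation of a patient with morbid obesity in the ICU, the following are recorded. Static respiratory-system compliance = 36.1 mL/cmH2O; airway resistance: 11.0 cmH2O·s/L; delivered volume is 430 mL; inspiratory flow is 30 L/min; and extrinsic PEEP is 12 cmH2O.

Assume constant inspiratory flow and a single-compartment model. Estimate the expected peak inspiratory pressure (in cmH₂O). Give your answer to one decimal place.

Flow: 30 L/min ÷ 60 = 0.5 L/s.
Equation of motion (constant flow): PIP = Vt/C + R·V̇ + PEEP.
PIP = 430/36.1 + 11.0×0.5 + 12 = 11.911 + 5.5 + 12 = 29.411 cmH2O.

29.4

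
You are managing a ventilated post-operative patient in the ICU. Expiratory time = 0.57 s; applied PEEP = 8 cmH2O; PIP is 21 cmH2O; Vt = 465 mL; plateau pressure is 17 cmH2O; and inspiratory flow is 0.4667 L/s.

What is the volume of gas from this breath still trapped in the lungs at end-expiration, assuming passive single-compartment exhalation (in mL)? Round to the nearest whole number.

R = (PIP − Pplat)/V̇ = (21 − 17) / 0.4667 = 4.0/0.4667 = 8.571 cmH2O·s/L.
C = Vt/(Pplat − PEEP) = 465.0 / (17 − 8) = 465.0/9.0 = 51.667 mL/cmH2O.
τ = R × C = 8.571 × 0.05167 L/cmH2O = 0.4429 s.
Fraction remaining = e^(−Te/τ) = e^(−0.57/0.4429) = 0.2761.
Trapped volume = 465.0 × 0.2761 = 128.39 mL.

128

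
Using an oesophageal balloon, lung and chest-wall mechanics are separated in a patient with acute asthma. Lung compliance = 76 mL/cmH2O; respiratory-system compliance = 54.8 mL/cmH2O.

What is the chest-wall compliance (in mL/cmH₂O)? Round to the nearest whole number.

1/Ccw = 1/Crs − 1/CL.
1/Ccw = 1/54.8 − 1/76 = 0.00509.
Ccw = 196.46 mL/cmH2O.

196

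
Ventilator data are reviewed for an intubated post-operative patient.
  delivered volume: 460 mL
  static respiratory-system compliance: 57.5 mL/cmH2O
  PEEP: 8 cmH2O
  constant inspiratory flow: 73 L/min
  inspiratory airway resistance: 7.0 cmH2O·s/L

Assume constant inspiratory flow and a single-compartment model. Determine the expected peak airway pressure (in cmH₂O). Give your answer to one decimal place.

24.5

Flow: 73 L/min ÷ 60 = 1.2167 L/s.
Equation of motion (constant flow): PIP = Vt/C + R·V̇ + PEEP.
PIP = 460/57.5 + 7.0×1.2167 + 8 = 8.0 + 8.517 + 8 = 24.517 cmH2O.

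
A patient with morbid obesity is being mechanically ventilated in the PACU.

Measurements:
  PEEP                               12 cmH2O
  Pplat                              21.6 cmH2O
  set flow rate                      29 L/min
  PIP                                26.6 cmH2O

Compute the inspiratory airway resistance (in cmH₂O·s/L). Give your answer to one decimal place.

Flow: 29 L/min ÷ 60 = 0.4833 L/s.
Raw = (PIP − Pplat) / flow = (26.6 − 21.6) / 0.4833 = 5.0 / 0.4833 = 10.346 cmH2O·s/L.

10.3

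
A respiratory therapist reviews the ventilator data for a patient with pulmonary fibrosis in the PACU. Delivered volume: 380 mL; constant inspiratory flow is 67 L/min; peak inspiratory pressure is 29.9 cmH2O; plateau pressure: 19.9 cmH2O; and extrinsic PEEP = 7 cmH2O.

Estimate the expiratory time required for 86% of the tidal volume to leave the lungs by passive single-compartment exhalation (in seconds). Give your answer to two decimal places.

Flow: 67 L/min ÷ 60 = 1.1167 L/s.
R = (PIP − Pplat)/V̇ = (29.9 − 19.9) / 1.1167 = 10.0/1.1167 = 8.955 cmH2O·s/L.
C = Vt/(Pplat − PEEP) = 380.0 / (19.9 − 7) = 380.0/12.9 = 29.457 mL/cmH2O.
τ = R × C = 8.955 × 0.02946 L/cmH2O = 0.2638 s.
t = −τ·ln(1 − 0.86) = −0.2638·ln(0.14) = 0.5187 s.

0.52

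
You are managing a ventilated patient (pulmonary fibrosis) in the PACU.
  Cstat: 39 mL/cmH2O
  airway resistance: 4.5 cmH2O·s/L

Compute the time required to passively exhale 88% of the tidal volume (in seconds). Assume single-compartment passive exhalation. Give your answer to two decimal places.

0.37

τ = R × C = 4.5 × 39 mL/cmH2O = 4.5 × 0.039 L/cmH2O = 0.1755 s.
Exhaled fraction f = 1 − e^(−t/τ) → t = −τ·ln(1 − f) = −0.1755·ln(0.12) = 0.3721 s.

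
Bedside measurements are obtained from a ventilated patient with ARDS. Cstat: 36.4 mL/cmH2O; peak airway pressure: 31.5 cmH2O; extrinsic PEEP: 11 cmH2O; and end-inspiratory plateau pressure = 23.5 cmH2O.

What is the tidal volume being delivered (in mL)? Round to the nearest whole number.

Vt = Cstat × (Pplat − PEEP) = 36.4 × (23.5 − 11) = 36.4 × 12.5 = 455.0 mL.

455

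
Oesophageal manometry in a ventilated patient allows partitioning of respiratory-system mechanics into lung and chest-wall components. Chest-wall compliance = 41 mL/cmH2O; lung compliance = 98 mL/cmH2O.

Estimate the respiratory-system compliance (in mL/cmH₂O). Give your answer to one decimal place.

28.9

Lung and chest wall are elastances in series: 1/Crs = 1/CL + 1/Ccw.
1/Crs = 1/98 + 1/41 = 0.03459.
Crs = 28.91 mL/cmH2O.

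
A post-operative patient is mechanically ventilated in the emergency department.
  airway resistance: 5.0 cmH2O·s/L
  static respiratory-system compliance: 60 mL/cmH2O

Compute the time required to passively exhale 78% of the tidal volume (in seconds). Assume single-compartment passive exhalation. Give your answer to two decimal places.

τ = R × C = 5.0 × 60 mL/cmH2O = 5.0 × 0.060 L/cmH2O = 0.3 s.
Exhaled fraction f = 1 − e^(−t/τ) → t = −τ·ln(1 − f) = −0.3·ln(0.22) = 0.4542 s.

0.45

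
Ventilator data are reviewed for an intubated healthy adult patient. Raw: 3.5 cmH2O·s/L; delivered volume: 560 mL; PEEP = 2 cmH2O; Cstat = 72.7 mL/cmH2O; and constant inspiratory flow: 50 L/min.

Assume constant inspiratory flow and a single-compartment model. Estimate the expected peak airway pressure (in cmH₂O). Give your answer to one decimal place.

Flow: 50 L/min ÷ 60 = 0.8333 L/s.
Equation of motion (constant flow): PIP = Vt/C + R·V̇ + PEEP.
PIP = 560/72.7 + 3.5×0.8333 + 2 = 7.703 + 2.917 + 2 = 12.62 cmH2O.

12.6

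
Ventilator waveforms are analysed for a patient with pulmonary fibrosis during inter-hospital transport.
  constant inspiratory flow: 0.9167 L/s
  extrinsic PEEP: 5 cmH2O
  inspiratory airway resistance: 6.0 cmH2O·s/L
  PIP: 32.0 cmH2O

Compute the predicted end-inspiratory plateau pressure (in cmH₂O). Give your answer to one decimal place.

Pplat = PIP − Raw × flow = 32.0 − 6.0 × 0.9167 = 32.0 − 5.5 = 26.5 cmH2O.

26.5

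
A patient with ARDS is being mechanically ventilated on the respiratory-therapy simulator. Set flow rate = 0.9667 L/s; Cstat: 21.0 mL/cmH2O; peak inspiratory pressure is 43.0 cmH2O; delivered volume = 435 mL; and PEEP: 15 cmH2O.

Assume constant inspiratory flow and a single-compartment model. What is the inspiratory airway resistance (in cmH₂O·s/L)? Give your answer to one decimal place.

Equation of motion (constant flow): PIP = Vt/C + R·V̇ + PEEP.
R·V̇ = PIP − Vt/C − PEEP = 43.0 − 435/21.0 − 15 = 43.0 − 20.714 − 15 = 7.286 cmH2O.
R = 7.286 / 0.9667 = 7.537 cmH2O·s/L.

7.5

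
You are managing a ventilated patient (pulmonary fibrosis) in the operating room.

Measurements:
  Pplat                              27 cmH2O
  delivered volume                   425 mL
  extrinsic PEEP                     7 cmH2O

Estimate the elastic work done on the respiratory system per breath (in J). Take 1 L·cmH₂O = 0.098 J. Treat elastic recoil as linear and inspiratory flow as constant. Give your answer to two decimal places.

0.42

Elastic work ≈ ½ × (Pplat − PEEP) × Vt = 0.5 × (27 − 7) × 0.425 L = 0.5 × 20.0 × 0.425 = 4.25 L·cmH2O.
× 0.098 J/(L·cmH2O) → 0.4165 J.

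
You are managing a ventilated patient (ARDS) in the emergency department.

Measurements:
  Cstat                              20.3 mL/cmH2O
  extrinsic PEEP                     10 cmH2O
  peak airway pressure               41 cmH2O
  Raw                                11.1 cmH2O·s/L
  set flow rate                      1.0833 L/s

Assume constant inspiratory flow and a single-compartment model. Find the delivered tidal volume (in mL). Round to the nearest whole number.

Equation of motion (constant flow): PIP = Vt/C + R·V̇ + PEEP.
Vt/C = PIP − R·V̇ − PEEP = 41 − 12.025 − 10 = 18.975 cmH2O.
Vt = C × 18.975 = 20.3 × 18.975 = 385.19 mL.

385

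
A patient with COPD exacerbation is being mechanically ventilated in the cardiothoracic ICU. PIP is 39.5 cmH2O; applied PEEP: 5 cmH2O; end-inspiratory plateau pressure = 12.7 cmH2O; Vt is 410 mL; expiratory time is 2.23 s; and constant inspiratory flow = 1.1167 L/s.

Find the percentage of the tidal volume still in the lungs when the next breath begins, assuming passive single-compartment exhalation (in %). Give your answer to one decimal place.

R = (PIP − Pplat)/V̇ = (39.5 − 12.7) / 1.1167 = 26.8/1.1167 = 23.999 cmH2O·s/L.
C = Vt/(Pplat − PEEP) = 410.0 / (12.7 − 5) = 410.0/7.7 = 53.247 mL/cmH2O.
τ = R × C = 23.999 × 0.05325 L/cmH2O = 1.278 s.
Fraction remaining at end-expiration = e^(−Te/τ) = e^(−2.23/1.278) = 0.1747 → 17.47%.

17.5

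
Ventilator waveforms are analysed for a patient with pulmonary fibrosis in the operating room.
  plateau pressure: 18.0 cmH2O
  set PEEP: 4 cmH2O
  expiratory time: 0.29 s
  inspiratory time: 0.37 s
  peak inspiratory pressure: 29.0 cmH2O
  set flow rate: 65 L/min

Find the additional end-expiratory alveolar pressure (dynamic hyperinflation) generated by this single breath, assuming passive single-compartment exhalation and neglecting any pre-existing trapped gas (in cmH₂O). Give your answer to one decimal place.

5.2

Flow: 65 L/min ÷ 60 = 1.0833 L/s.
Vt = flow × Ti = 1.0833 L/s × 0.37 s × 1000 mL/L = 400.82 mL.
R = (PIP − Pplat)/V̇ = (29.0 − 18.0) / 1.0833 = 11.0/1.0833 = 10.154 cmH2O·s/L.
C = Vt/(Pplat − PEEP) = 400.82 / (18.0 − 4) = 400.82/14.0 = 28.63 mL/cmH2O.
τ = R × C = 10.154 × 0.02863 L/cmH2O = 0.2907 s.
Fraction remaining = e^(−Te/τ) = e^(−0.29/0.2907) = 0.3688; trapped volume = 400.82 × 0.3688 = 147.82 mL.
Additional alveolar pressure from trapping ≈ V_trapped / C = 147.82 / 28.63 = 5.163 cmH2O.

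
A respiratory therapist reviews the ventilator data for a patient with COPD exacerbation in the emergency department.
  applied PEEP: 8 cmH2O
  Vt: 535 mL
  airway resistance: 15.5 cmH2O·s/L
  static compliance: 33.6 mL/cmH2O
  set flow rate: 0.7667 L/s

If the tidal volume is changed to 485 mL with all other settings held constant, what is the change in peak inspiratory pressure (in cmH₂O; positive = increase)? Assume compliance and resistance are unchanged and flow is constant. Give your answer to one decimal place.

PIP = Vt/C + R·V̇ + PEEP (constant-flow equation of motion).
Only the elastic term changes: ΔPIP = ΔVt / C = (485 − 535) / 33.6 = -1.488 cmH2O.

-1.5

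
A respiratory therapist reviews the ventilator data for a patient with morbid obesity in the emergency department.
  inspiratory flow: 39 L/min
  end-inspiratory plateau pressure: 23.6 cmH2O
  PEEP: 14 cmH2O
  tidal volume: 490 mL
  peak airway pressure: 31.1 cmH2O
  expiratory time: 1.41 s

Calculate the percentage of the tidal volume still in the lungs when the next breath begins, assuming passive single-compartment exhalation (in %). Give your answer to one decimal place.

Flow: 39 L/min ÷ 60 = 0.65 L/s.
R = (PIP − Pplat)/V̇ = (31.1 − 23.6) / 0.65 = 7.5/0.65 = 11.538 cmH2O·s/L.
C = Vt/(Pplat − PEEP) = 490.0 / (23.6 − 14) = 490.0/9.6 = 51.042 mL/cmH2O.
τ = R × C = 11.538 × 0.05104 L/cmH2O = 0.5889 s.
Fraction remaining at end-expiration = e^(−Te/τ) = e^(−1.41/0.5889) = 0.09124 → 9.124%.

9.1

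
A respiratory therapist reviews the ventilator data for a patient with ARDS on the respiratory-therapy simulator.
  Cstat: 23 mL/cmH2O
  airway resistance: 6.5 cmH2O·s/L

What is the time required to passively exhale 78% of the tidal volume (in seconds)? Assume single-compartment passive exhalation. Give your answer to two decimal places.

0.23

τ = R × C = 6.5 × 23 mL/cmH2O = 6.5 × 0.023 L/cmH2O = 0.1495 s.
Exhaled fraction f = 1 − e^(−t/τ) → t = −τ·ln(1 − f) = −0.1495·ln(0.22) = 0.2264 s.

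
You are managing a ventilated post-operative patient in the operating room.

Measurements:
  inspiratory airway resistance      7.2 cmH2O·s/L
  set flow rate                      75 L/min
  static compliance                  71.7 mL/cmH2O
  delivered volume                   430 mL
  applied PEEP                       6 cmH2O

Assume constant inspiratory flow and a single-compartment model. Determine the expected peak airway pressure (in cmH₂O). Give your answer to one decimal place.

Flow: 75 L/min ÷ 60 = 1.25 L/s.
Equation of motion (constant flow): PIP = Vt/C + R·V̇ + PEEP.
PIP = 430/71.7 + 7.2×1.25 + 6 = 5.997 + 9.0 + 6 = 20.997 cmH2O.

21.0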